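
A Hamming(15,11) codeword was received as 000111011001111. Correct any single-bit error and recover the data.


Syndrome = 6: error at position 6

Data: 01001001111 (corrected bit 6)


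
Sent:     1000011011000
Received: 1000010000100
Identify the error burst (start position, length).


XOR: 0000001011100

Burst at position 6, length 5


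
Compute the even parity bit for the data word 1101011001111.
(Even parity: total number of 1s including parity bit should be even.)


Number of 1s in data: 9
Parity bit: 1

1


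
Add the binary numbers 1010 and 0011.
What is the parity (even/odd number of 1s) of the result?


1010 = 10
0011 = 3
Sum = 13 = 1101
1s count = 3

odd parity (3 ones in 1101)


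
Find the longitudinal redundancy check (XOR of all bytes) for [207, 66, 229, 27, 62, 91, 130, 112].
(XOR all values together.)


XOR chain: 207 ^ 66 ^ 229 ^ 27 ^ 62 ^ 91 ^ 130 ^ 112 = 228

228


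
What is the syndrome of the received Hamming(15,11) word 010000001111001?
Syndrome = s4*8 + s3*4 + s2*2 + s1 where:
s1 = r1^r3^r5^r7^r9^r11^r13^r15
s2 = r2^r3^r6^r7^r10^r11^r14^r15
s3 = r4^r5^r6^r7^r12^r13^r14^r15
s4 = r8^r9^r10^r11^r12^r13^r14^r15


s1=1, s2=0, s3=0, s4=1

Syndrome = 9 (error at position 9)


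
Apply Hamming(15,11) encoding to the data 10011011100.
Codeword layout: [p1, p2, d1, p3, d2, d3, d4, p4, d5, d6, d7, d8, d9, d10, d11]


Parity bits: p1=1, p2=1, p3=1, p4=0

111100101011100


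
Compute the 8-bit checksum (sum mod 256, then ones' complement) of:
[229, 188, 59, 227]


Sum = 703 mod 256 = 191
Complement = 64

64


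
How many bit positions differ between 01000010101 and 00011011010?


XOR: 01011001111
Count of 1s: 7

7


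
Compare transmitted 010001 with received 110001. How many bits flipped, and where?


XOR: 100000

1 error(s) at position(s): 0


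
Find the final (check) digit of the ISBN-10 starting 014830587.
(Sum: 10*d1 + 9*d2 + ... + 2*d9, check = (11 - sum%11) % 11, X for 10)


Weighted sum: 173
173 mod 11 = 8

Check digit: 3


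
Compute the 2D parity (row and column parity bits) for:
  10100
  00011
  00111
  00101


Row parities: 0010
Column parities: 10101

Row P: 0010, Col P: 10101, Corner: 1


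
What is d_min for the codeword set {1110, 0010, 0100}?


Comparing all pairs, minimum distance: 2
Can detect 1 errors, correct 0 errors

2


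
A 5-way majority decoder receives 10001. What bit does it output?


Ones: 2 out of 5
Threshold: 3

0 (2/5 voted 1)


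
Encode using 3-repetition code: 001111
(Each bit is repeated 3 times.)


Each bit -> 3 copies

000000111111111111


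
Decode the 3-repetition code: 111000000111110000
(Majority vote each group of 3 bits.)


Groups: 111, 000, 000, 111, 110, 000
Majority votes: 100110

100110


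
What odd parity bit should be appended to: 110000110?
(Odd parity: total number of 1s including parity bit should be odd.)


Number of 1s in data: 4
Parity bit: 1

1


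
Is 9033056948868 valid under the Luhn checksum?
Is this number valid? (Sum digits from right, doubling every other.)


Luhn sum = 64
64 mod 10 = 4

Invalid (Luhn sum mod 10 = 4)


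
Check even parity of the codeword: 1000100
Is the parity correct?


Number of 1s: 2

Yes, parity is correct (2 ones)


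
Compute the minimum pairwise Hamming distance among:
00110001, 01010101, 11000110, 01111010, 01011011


Comparing all pairs, minimum distance: 2
Can detect 1 errors, correct 0 errors

2


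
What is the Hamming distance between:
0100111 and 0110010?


XOR: 0010101
Count of 1s: 3

3


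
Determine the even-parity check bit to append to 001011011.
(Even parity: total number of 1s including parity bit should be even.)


Number of 1s in data: 5
Parity bit: 1

1


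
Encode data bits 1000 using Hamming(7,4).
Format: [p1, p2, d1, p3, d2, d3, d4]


Parity bits: p1=1, p2=1, p3=0

1110000


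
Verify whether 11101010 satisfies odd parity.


Number of 1s: 5

Yes, parity is correct (5 ones)


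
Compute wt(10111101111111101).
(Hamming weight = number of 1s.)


Counting 1s in 10111101111111101

14


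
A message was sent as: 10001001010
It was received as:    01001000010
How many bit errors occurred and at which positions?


XOR: 11000001000

3 error(s) at position(s): 0, 1, 7


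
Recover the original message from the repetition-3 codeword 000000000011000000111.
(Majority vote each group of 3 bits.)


Groups: 000, 000, 000, 011, 000, 000, 111
Majority votes: 0001001

0001001


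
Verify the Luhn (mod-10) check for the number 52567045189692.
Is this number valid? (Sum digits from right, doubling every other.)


Luhn sum = 64
64 mod 10 = 4

Invalid (Luhn sum mod 10 = 4)


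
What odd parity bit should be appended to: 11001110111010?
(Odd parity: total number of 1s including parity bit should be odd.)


Number of 1s in data: 9
Parity bit: 0

0


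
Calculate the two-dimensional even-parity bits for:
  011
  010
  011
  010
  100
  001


Row parities: 010111
Column parities: 101

Row P: 010111, Col P: 101, Corner: 0


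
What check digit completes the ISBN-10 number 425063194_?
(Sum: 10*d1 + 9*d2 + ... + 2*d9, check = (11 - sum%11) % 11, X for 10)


Weighted sum: 188
188 mod 11 = 1

Check digit: X


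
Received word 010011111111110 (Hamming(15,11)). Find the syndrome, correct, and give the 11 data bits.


Syndrome = 9: error at position 9

Data: 01110111110 (corrected bit 9)


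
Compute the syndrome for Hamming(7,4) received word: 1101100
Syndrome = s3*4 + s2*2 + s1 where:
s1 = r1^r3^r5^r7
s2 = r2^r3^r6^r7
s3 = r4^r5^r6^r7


s1=0, s2=1, s3=0

Syndrome = 2 (error at position 2)


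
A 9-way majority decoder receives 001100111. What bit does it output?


Ones: 5 out of 9
Threshold: 5

1 (5/9 voted 1)


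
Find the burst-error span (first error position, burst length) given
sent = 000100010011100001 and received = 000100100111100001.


XOR: 000000110100000000

Burst at position 6, length 4


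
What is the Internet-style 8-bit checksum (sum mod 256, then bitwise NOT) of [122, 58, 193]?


Sum = 373 mod 256 = 117
Complement = 138

138


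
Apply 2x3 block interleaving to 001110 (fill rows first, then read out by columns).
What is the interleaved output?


Matrix:
  001
  110
Read columns: 010110

010110


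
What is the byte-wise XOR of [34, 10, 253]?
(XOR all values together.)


XOR chain: 34 ^ 10 ^ 253 = 213

213


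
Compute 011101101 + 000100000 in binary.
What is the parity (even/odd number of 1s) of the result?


011101101 = 237
000100000 = 32
Sum = 269 = 100001101
1s count = 4

even parity (4 ones in 100001101)


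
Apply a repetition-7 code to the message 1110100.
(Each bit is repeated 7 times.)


Each bit -> 7 copies

1111111111111111111110000000111111100000000000000


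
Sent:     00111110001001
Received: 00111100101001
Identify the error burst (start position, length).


XOR: 00000010100000

Burst at position 6, length 3


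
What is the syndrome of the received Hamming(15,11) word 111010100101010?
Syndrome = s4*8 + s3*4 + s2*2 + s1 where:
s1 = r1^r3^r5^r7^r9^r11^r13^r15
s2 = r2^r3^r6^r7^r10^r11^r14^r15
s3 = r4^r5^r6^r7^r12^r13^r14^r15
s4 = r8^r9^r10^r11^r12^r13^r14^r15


s1=0, s2=1, s3=0, s4=1

Syndrome = 10 (error at position 10)


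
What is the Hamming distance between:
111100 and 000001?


XOR: 111101
Count of 1s: 5

5


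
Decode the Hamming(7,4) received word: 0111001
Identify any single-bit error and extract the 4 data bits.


Syndrome = 2: error at position 2

Data: 1001 (corrected bit 2)


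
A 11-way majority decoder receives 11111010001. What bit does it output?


Ones: 7 out of 11
Threshold: 6

1 (7/11 voted 1)


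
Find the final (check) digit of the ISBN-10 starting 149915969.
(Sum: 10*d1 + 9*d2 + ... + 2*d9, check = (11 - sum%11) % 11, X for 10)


Weighted sum: 284
284 mod 11 = 9

Check digit: 2


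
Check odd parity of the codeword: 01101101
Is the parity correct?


Number of 1s: 5

Yes, parity is correct (5 ones)


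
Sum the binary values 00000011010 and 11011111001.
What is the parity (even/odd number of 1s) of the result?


00000011010 = 26
11011111001 = 1785
Sum = 1811 = 11100010011
1s count = 6

even parity (6 ones in 11100010011)


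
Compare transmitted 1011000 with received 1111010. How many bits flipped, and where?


XOR: 0100010

2 error(s) at position(s): 1, 5


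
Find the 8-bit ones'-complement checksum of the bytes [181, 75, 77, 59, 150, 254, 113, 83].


Sum = 992 mod 256 = 224
Complement = 31

31


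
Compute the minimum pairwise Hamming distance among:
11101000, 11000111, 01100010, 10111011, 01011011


Comparing all pairs, minimum distance: 3
Can detect 2 errors, correct 1 errors

3


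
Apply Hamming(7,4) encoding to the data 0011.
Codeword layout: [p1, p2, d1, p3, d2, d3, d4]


Parity bits: p1=1, p2=0, p3=0

1000011


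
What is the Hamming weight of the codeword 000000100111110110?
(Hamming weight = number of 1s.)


Counting 1s in 000000100111110110

8


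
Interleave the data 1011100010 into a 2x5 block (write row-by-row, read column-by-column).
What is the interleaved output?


Matrix:
  10111
  00010
Read columns: 1000101110

1000101110


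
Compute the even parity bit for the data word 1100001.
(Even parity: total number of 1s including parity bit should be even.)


Number of 1s in data: 3
Parity bit: 1

1


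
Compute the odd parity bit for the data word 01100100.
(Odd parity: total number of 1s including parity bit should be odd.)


Number of 1s in data: 3
Parity bit: 0

0


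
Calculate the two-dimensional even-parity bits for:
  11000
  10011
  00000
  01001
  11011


Row parities: 01000
Column parities: 11001

Row P: 01000, Col P: 11001, Corner: 1


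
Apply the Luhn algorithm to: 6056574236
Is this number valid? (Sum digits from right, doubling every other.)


Luhn sum = 40
40 mod 10 = 0

Valid (Luhn sum mod 10 = 0)


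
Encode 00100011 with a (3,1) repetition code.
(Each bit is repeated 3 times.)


Each bit -> 3 copies

000000111000000000111111


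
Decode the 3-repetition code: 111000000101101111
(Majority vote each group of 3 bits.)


Groups: 111, 000, 000, 101, 101, 111
Majority votes: 100111

100111


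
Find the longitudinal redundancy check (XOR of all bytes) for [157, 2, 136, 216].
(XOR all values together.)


XOR chain: 157 ^ 2 ^ 136 ^ 216 = 207

207


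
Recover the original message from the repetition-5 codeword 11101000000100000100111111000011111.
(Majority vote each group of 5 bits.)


Groups: 11101, 00000, 01000, 00100, 11111, 10000, 11111
Majority votes: 1000101

1000101


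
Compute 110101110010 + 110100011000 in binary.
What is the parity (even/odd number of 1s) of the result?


110101110010 = 3442
110100011000 = 3352
Sum = 6794 = 1101010001010
1s count = 6

even parity (6 ones in 1101010001010)


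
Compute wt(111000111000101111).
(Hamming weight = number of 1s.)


Counting 1s in 111000111000101111

11


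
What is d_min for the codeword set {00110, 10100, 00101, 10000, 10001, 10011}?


Comparing all pairs, minimum distance: 1
Can detect 0 errors, correct 0 errors

1


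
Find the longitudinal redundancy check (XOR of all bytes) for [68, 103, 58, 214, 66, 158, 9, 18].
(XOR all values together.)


XOR chain: 68 ^ 103 ^ 58 ^ 214 ^ 66 ^ 158 ^ 9 ^ 18 = 8

8


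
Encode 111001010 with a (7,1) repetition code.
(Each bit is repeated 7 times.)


Each bit -> 7 copies

111111111111111111111000000000000001111111000000011111110000000


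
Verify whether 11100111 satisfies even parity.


Number of 1s: 6

Yes, parity is correct (6 ones)


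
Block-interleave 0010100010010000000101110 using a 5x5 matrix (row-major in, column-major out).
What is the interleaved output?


Matrix:
  00101
  00010
  01000
  00001
  01110
Read columns: 0000000101100010100110010

0000000101100010100110010


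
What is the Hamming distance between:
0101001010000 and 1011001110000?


XOR: 1110000100000
Count of 1s: 4

4


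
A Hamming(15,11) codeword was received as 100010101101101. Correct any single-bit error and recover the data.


Syndrome = 14: error at position 14

Data: 01011101111 (corrected bit 14)


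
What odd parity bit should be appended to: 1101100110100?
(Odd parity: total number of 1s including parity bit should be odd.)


Number of 1s in data: 7
Parity bit: 0

0


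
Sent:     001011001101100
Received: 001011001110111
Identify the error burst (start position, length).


XOR: 000000000011011

Burst at position 10, length 5


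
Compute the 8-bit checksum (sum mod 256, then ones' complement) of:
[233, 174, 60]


Sum = 467 mod 256 = 211
Complement = 44

44


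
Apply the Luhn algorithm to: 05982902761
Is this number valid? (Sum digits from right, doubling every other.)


Luhn sum = 43
43 mod 10 = 3

Invalid (Luhn sum mod 10 = 3)


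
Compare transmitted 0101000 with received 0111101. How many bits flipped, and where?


XOR: 0010101

3 error(s) at position(s): 2, 4, 6


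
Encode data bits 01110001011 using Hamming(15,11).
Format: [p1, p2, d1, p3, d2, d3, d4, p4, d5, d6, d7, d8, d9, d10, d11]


Parity bits: p1=1, p2=0, p3=0, p4=1

100011110001011


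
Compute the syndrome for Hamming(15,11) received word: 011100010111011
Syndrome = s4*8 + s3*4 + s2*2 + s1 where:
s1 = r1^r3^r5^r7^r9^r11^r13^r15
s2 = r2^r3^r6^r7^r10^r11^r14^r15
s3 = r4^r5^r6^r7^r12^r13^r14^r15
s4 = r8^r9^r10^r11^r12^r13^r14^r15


s1=1, s2=0, s3=0, s4=0

Syndrome = 1 (error at position 1)


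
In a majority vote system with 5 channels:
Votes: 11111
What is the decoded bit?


Ones: 5 out of 5
Threshold: 3

1 (5/5 voted 1)


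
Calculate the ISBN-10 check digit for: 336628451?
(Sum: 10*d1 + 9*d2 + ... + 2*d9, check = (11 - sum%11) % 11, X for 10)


Weighted sum: 232
232 mod 11 = 1

Check digit: X


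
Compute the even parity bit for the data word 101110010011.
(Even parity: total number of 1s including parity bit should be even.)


Number of 1s in data: 7
Parity bit: 1

1


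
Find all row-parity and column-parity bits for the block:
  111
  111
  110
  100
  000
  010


Row parities: 110101
Column parities: 000

Row P: 110101, Col P: 000, Corner: 0


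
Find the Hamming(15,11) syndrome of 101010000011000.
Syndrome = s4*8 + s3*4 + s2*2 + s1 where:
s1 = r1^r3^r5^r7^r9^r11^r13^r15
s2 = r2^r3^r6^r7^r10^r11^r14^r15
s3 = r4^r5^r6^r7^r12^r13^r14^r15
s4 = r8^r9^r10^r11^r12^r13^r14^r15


s1=0, s2=0, s3=0, s4=0

Syndrome = 0 (no error)


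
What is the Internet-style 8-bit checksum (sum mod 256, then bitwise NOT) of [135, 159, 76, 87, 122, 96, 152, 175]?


Sum = 1002 mod 256 = 234
Complement = 21

21


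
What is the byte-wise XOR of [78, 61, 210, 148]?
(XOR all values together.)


XOR chain: 78 ^ 61 ^ 210 ^ 148 = 53

53


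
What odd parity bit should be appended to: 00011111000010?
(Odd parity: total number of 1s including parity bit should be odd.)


Number of 1s in data: 6
Parity bit: 1

1


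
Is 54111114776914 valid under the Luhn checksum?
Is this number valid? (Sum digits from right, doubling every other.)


Luhn sum = 47
47 mod 10 = 7

Invalid (Luhn sum mod 10 = 7)


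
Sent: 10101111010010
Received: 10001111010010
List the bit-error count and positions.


XOR: 00100000000000

1 error(s) at position(s): 2


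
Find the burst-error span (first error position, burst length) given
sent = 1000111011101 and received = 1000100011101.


XOR: 0000011000000

Burst at position 5, length 2


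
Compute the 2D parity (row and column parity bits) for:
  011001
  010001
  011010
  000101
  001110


Row parities: 10101
Column parities: 011001

Row P: 10101, Col P: 011001, Corner: 1


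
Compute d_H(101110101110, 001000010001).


XOR: 100110111111
Count of 1s: 9

9


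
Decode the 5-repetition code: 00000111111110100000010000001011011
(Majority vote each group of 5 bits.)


Groups: 00000, 11111, 11101, 00000, 01000, 00010, 11011
Majority votes: 0110001

0110001


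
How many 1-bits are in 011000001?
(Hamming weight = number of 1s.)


Counting 1s in 011000001

3


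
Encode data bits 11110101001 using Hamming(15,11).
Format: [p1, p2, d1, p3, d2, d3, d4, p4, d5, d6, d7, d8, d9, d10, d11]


Parity bits: p1=0, p2=1, p3=1, p4=1

011111110101001


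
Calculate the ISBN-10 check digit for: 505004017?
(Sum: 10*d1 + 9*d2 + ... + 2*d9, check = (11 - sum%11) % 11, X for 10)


Weighted sum: 127
127 mod 11 = 6

Check digit: 5


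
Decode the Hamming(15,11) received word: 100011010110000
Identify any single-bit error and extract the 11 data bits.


Syndrome = 11: error at position 11

Data: 01100100000 (corrected bit 11)


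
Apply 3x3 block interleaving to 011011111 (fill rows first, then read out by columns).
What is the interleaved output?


Matrix:
  011
  011
  111
Read columns: 001111111

001111111


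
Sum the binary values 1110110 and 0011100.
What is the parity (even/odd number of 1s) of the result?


1110110 = 118
0011100 = 28
Sum = 146 = 10010010
1s count = 3

odd parity (3 ones in 10010010)


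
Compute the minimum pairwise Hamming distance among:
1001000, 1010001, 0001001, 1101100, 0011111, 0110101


Comparing all pairs, minimum distance: 2
Can detect 1 errors, correct 0 errors

2


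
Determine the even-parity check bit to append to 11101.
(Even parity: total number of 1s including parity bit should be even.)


Number of 1s in data: 4
Parity bit: 0

0


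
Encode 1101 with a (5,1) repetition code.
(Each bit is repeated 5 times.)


Each bit -> 5 copies

11111111110000011111


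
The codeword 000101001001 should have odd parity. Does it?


Number of 1s: 4

No, parity error (4 ones)


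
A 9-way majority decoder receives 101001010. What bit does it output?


Ones: 4 out of 9
Threshold: 5

0 (4/9 voted 1)


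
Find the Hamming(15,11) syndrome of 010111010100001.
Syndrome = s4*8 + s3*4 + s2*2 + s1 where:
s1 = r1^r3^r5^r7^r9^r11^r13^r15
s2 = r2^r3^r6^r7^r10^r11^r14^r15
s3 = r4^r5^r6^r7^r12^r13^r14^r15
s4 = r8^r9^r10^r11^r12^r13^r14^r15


s1=0, s2=0, s3=0, s4=1

Syndrome = 8 (error at position 8)


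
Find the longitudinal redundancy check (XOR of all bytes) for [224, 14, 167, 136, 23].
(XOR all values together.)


XOR chain: 224 ^ 14 ^ 167 ^ 136 ^ 23 = 214

214


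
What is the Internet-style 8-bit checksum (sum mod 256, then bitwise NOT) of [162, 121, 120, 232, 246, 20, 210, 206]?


Sum = 1317 mod 256 = 37
Complement = 218

218


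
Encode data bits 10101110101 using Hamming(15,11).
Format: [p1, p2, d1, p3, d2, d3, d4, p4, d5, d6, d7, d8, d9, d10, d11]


Parity bits: p1=1, p2=1, p3=1, p4=1

111101011110101


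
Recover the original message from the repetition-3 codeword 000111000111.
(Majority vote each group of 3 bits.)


Groups: 000, 111, 000, 111
Majority votes: 0101

0101


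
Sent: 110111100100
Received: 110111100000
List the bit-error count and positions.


XOR: 000000000100

1 error(s) at position(s): 9


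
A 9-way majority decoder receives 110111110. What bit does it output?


Ones: 7 out of 9
Threshold: 5

1 (7/9 voted 1)


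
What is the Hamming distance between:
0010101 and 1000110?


XOR: 1010011
Count of 1s: 4

4


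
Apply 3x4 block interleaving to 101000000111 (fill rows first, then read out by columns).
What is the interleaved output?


Matrix:
  1010
  0000
  0111
Read columns: 100001101001

100001101001


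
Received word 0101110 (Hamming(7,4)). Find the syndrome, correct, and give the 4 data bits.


Syndrome = 5: error at position 5

Data: 0010 (corrected bit 5)


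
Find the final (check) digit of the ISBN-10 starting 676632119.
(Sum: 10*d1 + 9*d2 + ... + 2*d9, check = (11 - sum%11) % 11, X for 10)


Weighted sum: 266
266 mod 11 = 2

Check digit: 9


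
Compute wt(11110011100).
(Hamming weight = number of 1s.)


Counting 1s in 11110011100

7


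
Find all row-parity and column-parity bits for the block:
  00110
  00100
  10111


Row parities: 010
Column parities: 10101

Row P: 010, Col P: 10101, Corner: 1


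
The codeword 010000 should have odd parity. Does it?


Number of 1s: 1

Yes, parity is correct (1 ones)


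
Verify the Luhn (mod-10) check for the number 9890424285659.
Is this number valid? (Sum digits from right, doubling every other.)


Luhn sum = 66
66 mod 10 = 6

Invalid (Luhn sum mod 10 = 6)


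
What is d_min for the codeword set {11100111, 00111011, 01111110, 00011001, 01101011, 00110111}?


Comparing all pairs, minimum distance: 2
Can detect 1 errors, correct 0 errors

2


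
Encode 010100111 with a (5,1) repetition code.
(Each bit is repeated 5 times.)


Each bit -> 5 copies

000001111100000111110000000000111111111111111


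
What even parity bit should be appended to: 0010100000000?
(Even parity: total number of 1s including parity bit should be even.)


Number of 1s in data: 2
Parity bit: 0

0


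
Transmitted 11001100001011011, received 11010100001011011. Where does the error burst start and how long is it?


XOR: 00011000000000000

Burst at position 3, length 2


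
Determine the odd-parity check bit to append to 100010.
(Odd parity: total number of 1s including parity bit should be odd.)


Number of 1s in data: 2
Parity bit: 1

1


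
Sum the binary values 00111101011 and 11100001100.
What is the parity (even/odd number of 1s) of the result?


00111101011 = 491
11100001100 = 1804
Sum = 2295 = 100011110111
1s count = 8

even parity (8 ones in 100011110111)


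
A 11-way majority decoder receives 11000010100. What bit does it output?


Ones: 4 out of 11
Threshold: 6

0 (4/11 voted 1)


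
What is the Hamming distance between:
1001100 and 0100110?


XOR: 1101010
Count of 1s: 4

4


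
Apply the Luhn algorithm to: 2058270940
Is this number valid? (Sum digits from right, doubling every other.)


Luhn sum = 41
41 mod 10 = 1

Invalid (Luhn sum mod 10 = 1)


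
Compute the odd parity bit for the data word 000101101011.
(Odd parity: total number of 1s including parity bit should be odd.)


Number of 1s in data: 6
Parity bit: 1

1


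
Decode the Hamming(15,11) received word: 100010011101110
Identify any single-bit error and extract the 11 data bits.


Syndrome = 0: no error detected

Data: 01001101110 (no errors)


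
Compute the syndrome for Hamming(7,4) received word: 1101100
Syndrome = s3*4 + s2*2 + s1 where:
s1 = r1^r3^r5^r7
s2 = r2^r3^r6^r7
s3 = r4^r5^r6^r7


s1=0, s2=1, s3=0

Syndrome = 2 (error at position 2)


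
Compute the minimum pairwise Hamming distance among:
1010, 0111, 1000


Comparing all pairs, minimum distance: 1
Can detect 0 errors, correct 0 errors

1


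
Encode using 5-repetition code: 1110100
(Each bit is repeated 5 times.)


Each bit -> 5 copies

11111111111111100000111110000000000


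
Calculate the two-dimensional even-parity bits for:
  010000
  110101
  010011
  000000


Row parities: 1010
Column parities: 110110

Row P: 1010, Col P: 110110, Corner: 0


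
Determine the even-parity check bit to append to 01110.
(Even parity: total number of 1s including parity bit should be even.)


Number of 1s in data: 3
Parity bit: 1

1


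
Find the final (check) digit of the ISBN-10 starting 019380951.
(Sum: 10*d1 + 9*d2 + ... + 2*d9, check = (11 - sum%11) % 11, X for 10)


Weighted sum: 203
203 mod 11 = 5

Check digit: 6


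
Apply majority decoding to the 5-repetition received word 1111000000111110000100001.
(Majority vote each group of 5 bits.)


Groups: 11110, 00000, 11111, 00001, 00001
Majority votes: 10100

10100


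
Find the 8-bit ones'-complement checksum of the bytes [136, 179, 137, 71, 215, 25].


Sum = 763 mod 256 = 251
Complement = 4

4


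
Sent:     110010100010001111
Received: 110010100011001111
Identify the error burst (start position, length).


XOR: 000000000001000000

Burst at position 11, length 1


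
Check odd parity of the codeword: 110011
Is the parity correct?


Number of 1s: 4

No, parity error (4 ones)


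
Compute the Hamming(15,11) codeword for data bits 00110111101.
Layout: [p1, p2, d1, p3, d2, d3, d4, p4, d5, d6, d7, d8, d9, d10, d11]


Parity bits: p1=0, p2=1, p3=1, p4=1

010101110111101


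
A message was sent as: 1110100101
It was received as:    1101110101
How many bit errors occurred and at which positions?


XOR: 0011010000

3 error(s) at position(s): 2, 3, 5


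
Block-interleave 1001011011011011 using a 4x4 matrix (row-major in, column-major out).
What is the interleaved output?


Matrix:
  1001
  0110
  1101
  1011
Read columns: 1011011001011011

1011011001011011


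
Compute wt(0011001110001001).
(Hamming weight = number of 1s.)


Counting 1s in 0011001110001001

7


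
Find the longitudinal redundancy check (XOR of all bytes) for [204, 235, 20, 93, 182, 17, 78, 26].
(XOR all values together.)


XOR chain: 204 ^ 235 ^ 20 ^ 93 ^ 182 ^ 17 ^ 78 ^ 26 = 157

157


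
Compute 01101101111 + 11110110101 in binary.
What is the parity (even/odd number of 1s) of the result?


01101101111 = 879
11110110101 = 1973
Sum = 2852 = 101100100100
1s count = 5

odd parity (5 ones in 101100100100)


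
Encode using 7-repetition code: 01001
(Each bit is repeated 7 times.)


Each bit -> 7 copies

00000001111111000000000000001111111


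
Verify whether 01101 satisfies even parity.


Number of 1s: 3

No, parity error (3 ones)


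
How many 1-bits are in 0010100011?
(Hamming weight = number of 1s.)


Counting 1s in 0010100011

4


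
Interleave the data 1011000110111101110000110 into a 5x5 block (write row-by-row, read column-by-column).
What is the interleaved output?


Matrix:
  10110
  00110
  11110
  11100
  00110
Read columns: 1011000110111111110100000

1011000110111111110100000


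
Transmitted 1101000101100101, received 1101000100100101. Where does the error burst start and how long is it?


XOR: 0000000001000000

Burst at position 9, length 1


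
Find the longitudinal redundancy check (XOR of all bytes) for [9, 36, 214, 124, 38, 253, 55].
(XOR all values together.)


XOR chain: 9 ^ 36 ^ 214 ^ 124 ^ 38 ^ 253 ^ 55 = 107

107


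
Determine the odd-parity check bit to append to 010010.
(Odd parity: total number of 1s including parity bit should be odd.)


Number of 1s in data: 2
Parity bit: 1

1


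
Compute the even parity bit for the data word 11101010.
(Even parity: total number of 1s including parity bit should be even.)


Number of 1s in data: 5
Parity bit: 1

1


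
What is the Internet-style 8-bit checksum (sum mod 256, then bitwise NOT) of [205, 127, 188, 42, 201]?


Sum = 763 mod 256 = 251
Complement = 4

4


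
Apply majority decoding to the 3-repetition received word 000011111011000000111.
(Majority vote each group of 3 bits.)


Groups: 000, 011, 111, 011, 000, 000, 111
Majority votes: 0111001

0111001


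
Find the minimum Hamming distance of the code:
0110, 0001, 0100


Comparing all pairs, minimum distance: 1
Can detect 0 errors, correct 0 errors

1


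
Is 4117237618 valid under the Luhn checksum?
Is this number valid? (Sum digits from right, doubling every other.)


Luhn sum = 46
46 mod 10 = 6

Invalid (Luhn sum mod 10 = 6)


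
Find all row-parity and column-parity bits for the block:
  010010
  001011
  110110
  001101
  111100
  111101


Row parities: 010101
Column parities: 100011

Row P: 010101, Col P: 100011, Corner: 1


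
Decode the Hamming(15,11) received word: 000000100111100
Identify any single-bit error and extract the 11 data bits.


Syndrome = 7: error at position 7

Data: 00000111100 (corrected bit 7)


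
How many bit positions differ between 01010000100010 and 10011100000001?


XOR: 11001100100011
Count of 1s: 7

7


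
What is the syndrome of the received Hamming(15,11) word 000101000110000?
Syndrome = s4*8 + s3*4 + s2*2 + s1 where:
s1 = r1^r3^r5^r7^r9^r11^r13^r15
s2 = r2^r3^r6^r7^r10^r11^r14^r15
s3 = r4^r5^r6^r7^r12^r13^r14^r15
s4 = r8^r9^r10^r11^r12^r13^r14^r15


s1=1, s2=1, s3=0, s4=0

Syndrome = 3 (error at position 3)


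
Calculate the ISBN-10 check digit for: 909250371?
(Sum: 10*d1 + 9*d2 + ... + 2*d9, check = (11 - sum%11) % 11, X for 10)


Weighted sum: 241
241 mod 11 = 10

Check digit: 1


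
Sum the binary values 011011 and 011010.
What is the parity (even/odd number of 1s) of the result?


011011 = 27
011010 = 26
Sum = 53 = 110101
1s count = 4

even parity (4 ones in 110101)


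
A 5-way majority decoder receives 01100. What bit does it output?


Ones: 2 out of 5
Threshold: 3

0 (2/5 voted 1)


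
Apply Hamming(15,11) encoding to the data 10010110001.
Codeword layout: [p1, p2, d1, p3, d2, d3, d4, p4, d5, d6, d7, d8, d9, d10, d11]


Parity bits: p1=0, p2=1, p3=0, p4=1

011000110110001


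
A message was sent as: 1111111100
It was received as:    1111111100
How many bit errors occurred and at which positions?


XOR: 0000000000

0 errors (received matches sent)


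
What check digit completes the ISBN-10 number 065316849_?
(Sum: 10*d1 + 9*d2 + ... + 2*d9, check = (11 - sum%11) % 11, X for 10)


Weighted sum: 213
213 mod 11 = 4

Check digit: 7


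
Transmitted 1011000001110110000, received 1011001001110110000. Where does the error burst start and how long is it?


XOR: 0000001000000000000

Burst at position 6, length 1


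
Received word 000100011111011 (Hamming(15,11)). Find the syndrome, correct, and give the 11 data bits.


Syndrome = 9: error at position 9

Data: 00000111011 (corrected bit 9)


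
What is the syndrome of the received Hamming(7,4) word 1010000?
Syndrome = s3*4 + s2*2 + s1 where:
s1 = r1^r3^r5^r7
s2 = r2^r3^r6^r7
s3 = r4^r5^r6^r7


s1=0, s2=1, s3=0

Syndrome = 2 (error at position 2)


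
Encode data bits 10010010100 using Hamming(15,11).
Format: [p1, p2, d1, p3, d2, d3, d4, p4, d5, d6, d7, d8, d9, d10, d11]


Parity bits: p1=0, p2=1, p3=0, p4=0

011000100010100


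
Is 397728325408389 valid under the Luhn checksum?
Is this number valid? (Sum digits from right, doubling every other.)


Luhn sum = 79
79 mod 10 = 9

Invalid (Luhn sum mod 10 = 9)


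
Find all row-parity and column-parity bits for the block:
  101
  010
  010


Row parities: 011
Column parities: 101

Row P: 011, Col P: 101, Corner: 0


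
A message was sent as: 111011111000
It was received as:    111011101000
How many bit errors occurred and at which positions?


XOR: 000000010000

1 error(s) at position(s): 7


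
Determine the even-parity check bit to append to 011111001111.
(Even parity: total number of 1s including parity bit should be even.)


Number of 1s in data: 9
Parity bit: 1

1


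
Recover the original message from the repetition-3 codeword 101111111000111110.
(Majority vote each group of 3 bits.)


Groups: 101, 111, 111, 000, 111, 110
Majority votes: 111011

111011


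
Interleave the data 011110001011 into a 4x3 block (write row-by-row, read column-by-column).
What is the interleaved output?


Matrix:
  011
  110
  001
  011
Read columns: 010011011011

010011011011


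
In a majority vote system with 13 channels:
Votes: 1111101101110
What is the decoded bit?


Ones: 10 out of 13
Threshold: 7

1 (10/13 voted 1)


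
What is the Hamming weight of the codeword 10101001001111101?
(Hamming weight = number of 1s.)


Counting 1s in 10101001001111101

10


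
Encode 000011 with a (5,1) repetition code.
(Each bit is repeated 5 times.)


Each bit -> 5 copies

000000000000000000001111111111


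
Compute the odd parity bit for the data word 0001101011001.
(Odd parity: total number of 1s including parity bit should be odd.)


Number of 1s in data: 6
Parity bit: 1

1


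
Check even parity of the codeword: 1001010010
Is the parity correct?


Number of 1s: 4

Yes, parity is correct (4 ones)


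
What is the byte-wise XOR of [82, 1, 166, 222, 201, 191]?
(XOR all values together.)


XOR chain: 82 ^ 1 ^ 166 ^ 222 ^ 201 ^ 191 = 93

93


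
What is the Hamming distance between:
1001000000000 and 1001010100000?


XOR: 0000010100000
Count of 1s: 2

2


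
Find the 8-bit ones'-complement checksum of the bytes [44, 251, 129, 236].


Sum = 660 mod 256 = 148
Complement = 107

107


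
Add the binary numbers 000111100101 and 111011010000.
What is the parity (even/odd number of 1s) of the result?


000111100101 = 485
111011010000 = 3792
Sum = 4277 = 1000010110101
1s count = 6

even parity (6 ones in 1000010110101)


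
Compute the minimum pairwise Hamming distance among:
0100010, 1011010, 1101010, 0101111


Comparing all pairs, minimum distance: 2
Can detect 1 errors, correct 0 errors

2


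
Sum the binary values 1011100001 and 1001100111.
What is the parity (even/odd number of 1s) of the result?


1011100001 = 737
1001100111 = 615
Sum = 1352 = 10101001000
1s count = 4

even parity (4 ones in 10101001000)


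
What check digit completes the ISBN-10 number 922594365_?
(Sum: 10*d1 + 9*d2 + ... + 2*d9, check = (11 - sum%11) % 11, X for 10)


Weighted sum: 273
273 mod 11 = 9

Check digit: 2


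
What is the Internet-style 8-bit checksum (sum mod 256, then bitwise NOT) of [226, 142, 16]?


Sum = 384 mod 256 = 128
Complement = 127

127


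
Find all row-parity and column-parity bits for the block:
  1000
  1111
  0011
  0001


Row parities: 1001
Column parities: 0101

Row P: 1001, Col P: 0101, Corner: 0


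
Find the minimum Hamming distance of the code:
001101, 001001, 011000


Comparing all pairs, minimum distance: 1
Can detect 0 errors, correct 0 errors

1


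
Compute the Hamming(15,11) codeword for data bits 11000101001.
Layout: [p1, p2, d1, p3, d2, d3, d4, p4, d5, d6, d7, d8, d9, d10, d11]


Parity bits: p1=1, p2=1, p3=1, p4=1

111110010101001


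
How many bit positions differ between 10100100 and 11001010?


XOR: 01101110
Count of 1s: 5

5


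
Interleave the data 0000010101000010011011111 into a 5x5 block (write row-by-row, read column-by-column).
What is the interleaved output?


Matrix:
  00000
  10101
  00001
  00110
  11111
Read columns: 0100100001010110001101101

0100100001010110001101101


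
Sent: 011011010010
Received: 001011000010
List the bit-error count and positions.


XOR: 010000010000

2 error(s) at position(s): 1, 7


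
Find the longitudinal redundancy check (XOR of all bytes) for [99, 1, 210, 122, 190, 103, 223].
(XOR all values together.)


XOR chain: 99 ^ 1 ^ 210 ^ 122 ^ 190 ^ 103 ^ 223 = 204

204


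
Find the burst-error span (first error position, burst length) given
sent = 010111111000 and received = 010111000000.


XOR: 000000111000

Burst at position 6, length 3


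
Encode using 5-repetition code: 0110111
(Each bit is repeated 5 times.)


Each bit -> 5 copies

00000111111111100000111111111111111


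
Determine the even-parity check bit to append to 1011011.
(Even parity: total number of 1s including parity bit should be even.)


Number of 1s in data: 5
Parity bit: 1

1


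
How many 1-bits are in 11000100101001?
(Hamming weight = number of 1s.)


Counting 1s in 11000100101001

6


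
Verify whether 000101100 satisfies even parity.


Number of 1s: 3

No, parity error (3 ones)


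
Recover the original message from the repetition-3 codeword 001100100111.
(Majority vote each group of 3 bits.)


Groups: 001, 100, 100, 111
Majority votes: 0001

0001


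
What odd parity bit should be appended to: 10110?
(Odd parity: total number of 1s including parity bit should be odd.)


Number of 1s in data: 3
Parity bit: 0

0


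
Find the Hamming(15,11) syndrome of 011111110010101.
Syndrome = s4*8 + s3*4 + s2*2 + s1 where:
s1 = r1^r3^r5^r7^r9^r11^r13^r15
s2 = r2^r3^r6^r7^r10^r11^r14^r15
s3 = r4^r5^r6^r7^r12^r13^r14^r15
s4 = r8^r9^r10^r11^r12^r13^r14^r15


s1=0, s2=0, s3=0, s4=0

Syndrome = 0 (no error)


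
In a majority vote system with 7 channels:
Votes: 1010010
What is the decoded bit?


Ones: 3 out of 7
Threshold: 4

0 (3/7 voted 1)


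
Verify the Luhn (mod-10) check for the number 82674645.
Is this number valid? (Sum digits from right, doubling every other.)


Luhn sum = 46
46 mod 10 = 6

Invalid (Luhn sum mod 10 = 6)


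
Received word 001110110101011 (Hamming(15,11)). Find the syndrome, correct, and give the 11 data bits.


Syndrome = 10: error at position 10

Data: 11010001011 (corrected bit 10)


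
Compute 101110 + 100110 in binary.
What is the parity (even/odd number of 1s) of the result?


101110 = 46
100110 = 38
Sum = 84 = 1010100
1s count = 3

odd parity (3 ones in 1010100)


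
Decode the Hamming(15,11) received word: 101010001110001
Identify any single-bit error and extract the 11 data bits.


Syndrome = 0: no error detected

Data: 11001110001 (no errors)


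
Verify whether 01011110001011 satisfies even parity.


Number of 1s: 8

Yes, parity is correct (8 ones)


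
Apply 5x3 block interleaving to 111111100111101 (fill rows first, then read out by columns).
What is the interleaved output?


Matrix:
  111
  111
  100
  111
  101
Read columns: 111111101011011

111111101011011


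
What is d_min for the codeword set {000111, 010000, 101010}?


Comparing all pairs, minimum distance: 4
Can detect 3 errors, correct 1 errors

4


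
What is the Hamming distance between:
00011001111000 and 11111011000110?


XOR: 11100010111110
Count of 1s: 9

9


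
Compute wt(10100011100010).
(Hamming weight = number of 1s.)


Counting 1s in 10100011100010

6


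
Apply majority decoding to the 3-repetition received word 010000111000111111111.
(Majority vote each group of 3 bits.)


Groups: 010, 000, 111, 000, 111, 111, 111
Majority votes: 0010111

0010111


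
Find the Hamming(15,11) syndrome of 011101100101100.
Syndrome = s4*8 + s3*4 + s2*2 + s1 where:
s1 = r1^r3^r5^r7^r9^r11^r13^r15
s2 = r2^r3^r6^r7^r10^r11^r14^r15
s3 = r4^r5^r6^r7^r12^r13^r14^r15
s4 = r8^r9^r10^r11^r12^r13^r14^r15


s1=1, s2=1, s3=1, s4=1

Syndrome = 15 (error at position 15)


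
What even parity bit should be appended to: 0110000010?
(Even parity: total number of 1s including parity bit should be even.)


Number of 1s in data: 3
Parity bit: 1

1


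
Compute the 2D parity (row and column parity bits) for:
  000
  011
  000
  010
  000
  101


Row parities: 000100
Column parities: 100

Row P: 000100, Col P: 100, Corner: 1


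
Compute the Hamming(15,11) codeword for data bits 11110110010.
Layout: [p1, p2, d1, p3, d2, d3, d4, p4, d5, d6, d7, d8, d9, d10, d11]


Parity bits: p1=0, p2=0, p3=0, p4=1

001011110110010


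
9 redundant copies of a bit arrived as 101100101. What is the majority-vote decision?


Ones: 5 out of 9
Threshold: 5

1 (5/9 voted 1)


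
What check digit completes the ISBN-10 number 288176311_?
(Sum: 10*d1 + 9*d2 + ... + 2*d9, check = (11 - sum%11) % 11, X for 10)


Weighted sum: 252
252 mod 11 = 10

Check digit: 1


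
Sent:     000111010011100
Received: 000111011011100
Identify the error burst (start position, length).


XOR: 000000001000000

Burst at position 8, length 1


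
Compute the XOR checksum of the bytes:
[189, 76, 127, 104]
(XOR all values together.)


XOR chain: 189 ^ 76 ^ 127 ^ 104 = 230

230


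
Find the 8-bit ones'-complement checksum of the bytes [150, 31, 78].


Sum = 259 mod 256 = 3
Complement = 252

252
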